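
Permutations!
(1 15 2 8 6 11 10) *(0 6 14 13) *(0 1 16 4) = (0 6 11 10 16 4)(1 15 2 8 14 13) = [6, 15, 8, 3, 0, 5, 11, 7, 14, 9, 16, 10, 12, 1, 13, 2, 4]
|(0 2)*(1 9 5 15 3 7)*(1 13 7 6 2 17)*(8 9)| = 10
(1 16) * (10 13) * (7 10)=(1 16)(7 10 13)=[0, 16, 2, 3, 4, 5, 6, 10, 8, 9, 13, 11, 12, 7, 14, 15, 1]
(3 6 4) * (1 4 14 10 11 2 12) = [0, 4, 12, 6, 3, 5, 14, 7, 8, 9, 11, 2, 1, 13, 10] = (1 4 3 6 14 10 11 2 12)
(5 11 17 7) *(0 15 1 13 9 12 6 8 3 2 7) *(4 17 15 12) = (0 12 6 8 3 2 7 5 11 15 1 13 9 4 17) = [12, 13, 7, 2, 17, 11, 8, 5, 3, 4, 10, 15, 6, 9, 14, 1, 16, 0]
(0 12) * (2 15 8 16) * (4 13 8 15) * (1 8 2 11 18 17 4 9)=(0 12)(1 8 16 11 18 17 4 13 2 9)=[12, 8, 9, 3, 13, 5, 6, 7, 16, 1, 10, 18, 0, 2, 14, 15, 11, 4, 17]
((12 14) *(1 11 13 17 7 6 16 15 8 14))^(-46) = (1 14 15 6 17 11 12 8 16 7 13) = [0, 14, 2, 3, 4, 5, 17, 13, 16, 9, 10, 12, 8, 1, 15, 6, 7, 11]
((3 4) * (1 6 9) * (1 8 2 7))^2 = (1 9 2)(6 8 7) = [0, 9, 1, 3, 4, 5, 8, 6, 7, 2]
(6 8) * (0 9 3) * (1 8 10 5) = (0 9 3)(1 8 6 10 5) = [9, 8, 2, 0, 4, 1, 10, 7, 6, 3, 5]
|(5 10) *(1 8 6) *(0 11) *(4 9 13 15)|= |(0 11)(1 8 6)(4 9 13 15)(5 10)|= 12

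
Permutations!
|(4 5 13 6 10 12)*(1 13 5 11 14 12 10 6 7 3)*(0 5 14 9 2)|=8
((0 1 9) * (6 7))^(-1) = (0 9 1)(6 7) = [9, 0, 2, 3, 4, 5, 7, 6, 8, 1]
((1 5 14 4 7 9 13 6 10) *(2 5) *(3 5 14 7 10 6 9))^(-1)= (1 10 4 14 2)(3 7 5)(9 13)= [0, 10, 1, 7, 14, 3, 6, 5, 8, 13, 4, 11, 12, 9, 2]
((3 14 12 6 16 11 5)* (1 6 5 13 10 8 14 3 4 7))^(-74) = (1 4 12 8 13 16)(5 14 10 11 6 7) = [0, 4, 2, 3, 12, 14, 7, 5, 13, 9, 11, 6, 8, 16, 10, 15, 1]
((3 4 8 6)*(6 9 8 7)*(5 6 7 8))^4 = (3 5 8)(4 6 9) = [0, 1, 2, 5, 6, 8, 9, 7, 3, 4]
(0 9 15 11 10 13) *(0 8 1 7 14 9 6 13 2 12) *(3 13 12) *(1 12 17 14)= (0 6 17 14 9 15 11 10 2 3 13 8 12)(1 7)= [6, 7, 3, 13, 4, 5, 17, 1, 12, 15, 2, 10, 0, 8, 9, 11, 16, 14]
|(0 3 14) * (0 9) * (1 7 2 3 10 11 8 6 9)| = 30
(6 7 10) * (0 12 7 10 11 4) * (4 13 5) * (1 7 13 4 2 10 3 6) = (0 12 13 5 2 10 1 7 11 4)(3 6) = [12, 7, 10, 6, 0, 2, 3, 11, 8, 9, 1, 4, 13, 5]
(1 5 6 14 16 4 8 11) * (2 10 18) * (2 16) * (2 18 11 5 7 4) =(1 7 4 8 5 6 14 18 16 2 10 11) =[0, 7, 10, 3, 8, 6, 14, 4, 5, 9, 11, 1, 12, 13, 18, 15, 2, 17, 16]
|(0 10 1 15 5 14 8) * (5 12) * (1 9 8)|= |(0 10 9 8)(1 15 12 5 14)|= 20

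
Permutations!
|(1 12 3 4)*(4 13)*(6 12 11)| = |(1 11 6 12 3 13 4)| = 7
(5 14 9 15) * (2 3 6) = (2 3 6)(5 14 9 15) = [0, 1, 3, 6, 4, 14, 2, 7, 8, 15, 10, 11, 12, 13, 9, 5]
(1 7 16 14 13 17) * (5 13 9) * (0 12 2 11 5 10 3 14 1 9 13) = (0 12 2 11 5)(1 7 16)(3 14 13 17 9 10) = [12, 7, 11, 14, 4, 0, 6, 16, 8, 10, 3, 5, 2, 17, 13, 15, 1, 9]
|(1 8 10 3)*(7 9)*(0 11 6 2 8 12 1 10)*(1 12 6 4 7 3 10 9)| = 8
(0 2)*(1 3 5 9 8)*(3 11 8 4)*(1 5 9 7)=[2, 11, 0, 9, 3, 7, 6, 1, 5, 4, 10, 8]=(0 2)(1 11 8 5 7)(3 9 4)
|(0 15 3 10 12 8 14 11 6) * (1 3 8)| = |(0 15 8 14 11 6)(1 3 10 12)| = 12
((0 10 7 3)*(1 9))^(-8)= (10)= [0, 1, 2, 3, 4, 5, 6, 7, 8, 9, 10]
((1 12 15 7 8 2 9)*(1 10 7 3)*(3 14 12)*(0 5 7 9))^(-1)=[2, 3, 8, 1, 4, 0, 6, 5, 7, 10, 9, 11, 14, 13, 15, 12]=(0 2 8 7 5)(1 3)(9 10)(12 14 15)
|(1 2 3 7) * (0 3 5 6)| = |(0 3 7 1 2 5 6)| = 7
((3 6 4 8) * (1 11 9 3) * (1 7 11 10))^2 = [0, 1, 2, 4, 7, 5, 8, 9, 11, 6, 10, 3] = (3 4 7 9 6 8 11)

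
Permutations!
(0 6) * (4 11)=(0 6)(4 11)=[6, 1, 2, 3, 11, 5, 0, 7, 8, 9, 10, 4]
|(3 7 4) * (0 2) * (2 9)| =3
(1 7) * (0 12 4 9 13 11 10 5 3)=[12, 7, 2, 0, 9, 3, 6, 1, 8, 13, 5, 10, 4, 11]=(0 12 4 9 13 11 10 5 3)(1 7)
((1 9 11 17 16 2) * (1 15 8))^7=(1 8 15 2 16 17 11 9)=[0, 8, 16, 3, 4, 5, 6, 7, 15, 1, 10, 9, 12, 13, 14, 2, 17, 11]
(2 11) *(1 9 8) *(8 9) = [0, 8, 11, 3, 4, 5, 6, 7, 1, 9, 10, 2] = (1 8)(2 11)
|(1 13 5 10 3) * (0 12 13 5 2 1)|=8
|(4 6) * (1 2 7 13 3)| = |(1 2 7 13 3)(4 6)| = 10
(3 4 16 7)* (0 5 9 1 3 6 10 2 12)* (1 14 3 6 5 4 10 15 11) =(0 4 16 7 5 9 14 3 10 2 12)(1 6 15 11) =[4, 6, 12, 10, 16, 9, 15, 5, 8, 14, 2, 1, 0, 13, 3, 11, 7]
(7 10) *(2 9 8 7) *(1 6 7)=(1 6 7 10 2 9 8)=[0, 6, 9, 3, 4, 5, 7, 10, 1, 8, 2]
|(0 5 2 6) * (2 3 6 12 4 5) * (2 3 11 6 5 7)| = |(0 3 5 11 6)(2 12 4 7)| = 20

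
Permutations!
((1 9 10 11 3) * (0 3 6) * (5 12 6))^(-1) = [6, 3, 2, 0, 4, 11, 12, 7, 8, 1, 9, 10, 5] = (0 6 12 5 11 10 9 1 3)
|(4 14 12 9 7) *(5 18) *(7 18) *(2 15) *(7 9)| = 12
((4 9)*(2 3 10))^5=(2 10 3)(4 9)=[0, 1, 10, 2, 9, 5, 6, 7, 8, 4, 3]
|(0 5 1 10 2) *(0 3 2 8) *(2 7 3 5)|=6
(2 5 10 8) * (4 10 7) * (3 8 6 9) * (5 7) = (2 7 4 10 6 9 3 8) = [0, 1, 7, 8, 10, 5, 9, 4, 2, 3, 6]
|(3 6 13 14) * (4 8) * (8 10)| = |(3 6 13 14)(4 10 8)| = 12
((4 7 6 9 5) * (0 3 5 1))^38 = [9, 6, 2, 1, 3, 0, 4, 5, 8, 7] = (0 9 7 5)(1 6 4 3)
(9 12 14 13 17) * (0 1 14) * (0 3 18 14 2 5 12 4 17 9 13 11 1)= (1 2 5 12 3 18 14 11)(4 17 13 9)= [0, 2, 5, 18, 17, 12, 6, 7, 8, 4, 10, 1, 3, 9, 11, 15, 16, 13, 14]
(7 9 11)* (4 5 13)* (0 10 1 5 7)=(0 10 1 5 13 4 7 9 11)=[10, 5, 2, 3, 7, 13, 6, 9, 8, 11, 1, 0, 12, 4]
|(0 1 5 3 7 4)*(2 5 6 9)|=|(0 1 6 9 2 5 3 7 4)|=9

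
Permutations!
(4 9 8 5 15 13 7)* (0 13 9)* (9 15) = (15)(0 13 7 4)(5 9 8) = [13, 1, 2, 3, 0, 9, 6, 4, 5, 8, 10, 11, 12, 7, 14, 15]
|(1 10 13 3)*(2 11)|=|(1 10 13 3)(2 11)|=4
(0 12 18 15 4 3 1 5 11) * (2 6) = (0 12 18 15 4 3 1 5 11)(2 6) = [12, 5, 6, 1, 3, 11, 2, 7, 8, 9, 10, 0, 18, 13, 14, 4, 16, 17, 15]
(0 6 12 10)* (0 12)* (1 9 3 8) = [6, 9, 2, 8, 4, 5, 0, 7, 1, 3, 12, 11, 10] = (0 6)(1 9 3 8)(10 12)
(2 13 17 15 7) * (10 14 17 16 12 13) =[0, 1, 10, 3, 4, 5, 6, 2, 8, 9, 14, 11, 13, 16, 17, 7, 12, 15] =(2 10 14 17 15 7)(12 13 16)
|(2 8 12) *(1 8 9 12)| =|(1 8)(2 9 12)| =6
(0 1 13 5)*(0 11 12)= (0 1 13 5 11 12)= [1, 13, 2, 3, 4, 11, 6, 7, 8, 9, 10, 12, 0, 5]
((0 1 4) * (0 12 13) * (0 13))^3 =[12, 0, 2, 3, 1, 5, 6, 7, 8, 9, 10, 11, 4, 13] =(13)(0 12 4 1)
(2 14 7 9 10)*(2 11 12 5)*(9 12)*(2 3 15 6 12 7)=(2 14)(3 15 6 12 5)(9 10 11)=[0, 1, 14, 15, 4, 3, 12, 7, 8, 10, 11, 9, 5, 13, 2, 6]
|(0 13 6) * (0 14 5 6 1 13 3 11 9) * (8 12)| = |(0 3 11 9)(1 13)(5 6 14)(8 12)| = 12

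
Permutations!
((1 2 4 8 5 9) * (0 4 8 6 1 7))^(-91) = (0 7 9 5 8 2 1 6 4) = [7, 6, 1, 3, 0, 8, 4, 9, 2, 5]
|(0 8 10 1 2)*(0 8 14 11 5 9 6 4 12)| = |(0 14 11 5 9 6 4 12)(1 2 8 10)| = 8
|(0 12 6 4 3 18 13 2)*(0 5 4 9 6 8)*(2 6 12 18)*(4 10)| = |(0 18 13 6 9 12 8)(2 5 10 4 3)| = 35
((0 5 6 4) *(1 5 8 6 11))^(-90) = (11)(0 6)(4 8) = [6, 1, 2, 3, 8, 5, 0, 7, 4, 9, 10, 11]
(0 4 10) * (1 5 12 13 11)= [4, 5, 2, 3, 10, 12, 6, 7, 8, 9, 0, 1, 13, 11]= (0 4 10)(1 5 12 13 11)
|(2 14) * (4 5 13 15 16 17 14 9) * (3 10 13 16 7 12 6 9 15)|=|(2 15 7 12 6 9 4 5 16 17 14)(3 10 13)|=33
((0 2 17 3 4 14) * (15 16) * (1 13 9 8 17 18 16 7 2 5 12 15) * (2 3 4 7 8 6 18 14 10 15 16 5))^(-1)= [14, 16, 0, 7, 17, 18, 9, 3, 15, 13, 4, 11, 5, 1, 2, 10, 12, 8, 6]= (0 14 2)(1 16 12 5 18 6 9 13)(3 7)(4 17 8 15 10)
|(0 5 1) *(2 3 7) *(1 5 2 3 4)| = |(0 2 4 1)(3 7)| = 4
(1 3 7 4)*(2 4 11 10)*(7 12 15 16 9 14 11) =(1 3 12 15 16 9 14 11 10 2 4) =[0, 3, 4, 12, 1, 5, 6, 7, 8, 14, 2, 10, 15, 13, 11, 16, 9]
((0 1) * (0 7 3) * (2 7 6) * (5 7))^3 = (0 2 3 6 7 1 5) = [2, 5, 3, 6, 4, 0, 7, 1]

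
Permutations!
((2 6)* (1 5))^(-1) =[0, 5, 6, 3, 4, 1, 2] =(1 5)(2 6)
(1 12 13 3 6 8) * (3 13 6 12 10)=(13)(1 10 3 12 6 8)=[0, 10, 2, 12, 4, 5, 8, 7, 1, 9, 3, 11, 6, 13]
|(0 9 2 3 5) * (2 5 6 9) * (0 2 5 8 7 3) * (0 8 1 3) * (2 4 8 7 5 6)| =21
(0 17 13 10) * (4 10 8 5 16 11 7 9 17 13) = (0 13 8 5 16 11 7 9 17 4 10) = [13, 1, 2, 3, 10, 16, 6, 9, 5, 17, 0, 7, 12, 8, 14, 15, 11, 4]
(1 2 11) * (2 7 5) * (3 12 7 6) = (1 6 3 12 7 5 2 11) = [0, 6, 11, 12, 4, 2, 3, 5, 8, 9, 10, 1, 7]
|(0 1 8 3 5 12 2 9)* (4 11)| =8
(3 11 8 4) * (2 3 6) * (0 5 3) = (0 5 3 11 8 4 6 2) = [5, 1, 0, 11, 6, 3, 2, 7, 4, 9, 10, 8]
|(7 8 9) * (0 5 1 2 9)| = |(0 5 1 2 9 7 8)| = 7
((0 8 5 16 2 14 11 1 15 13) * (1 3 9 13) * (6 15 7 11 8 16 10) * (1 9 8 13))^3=(0 14 16 13 2)(1 3 10 9 11 5 15 7 8 6)=[14, 3, 0, 10, 4, 15, 1, 8, 6, 11, 9, 5, 12, 2, 16, 7, 13]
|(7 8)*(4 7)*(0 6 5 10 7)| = 7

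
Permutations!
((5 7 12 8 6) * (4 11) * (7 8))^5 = (4 11)(5 6 8)(7 12) = [0, 1, 2, 3, 11, 6, 8, 12, 5, 9, 10, 4, 7]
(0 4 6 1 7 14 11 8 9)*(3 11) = (0 4 6 1 7 14 3 11 8 9) = [4, 7, 2, 11, 6, 5, 1, 14, 9, 0, 10, 8, 12, 13, 3]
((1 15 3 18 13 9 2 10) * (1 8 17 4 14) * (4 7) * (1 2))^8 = [0, 3, 10, 13, 14, 5, 6, 4, 17, 15, 8, 11, 12, 1, 2, 18, 16, 7, 9] = (1 3 13)(2 10 8 17 7 4 14)(9 15 18)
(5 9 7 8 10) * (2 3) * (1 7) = (1 7 8 10 5 9)(2 3) = [0, 7, 3, 2, 4, 9, 6, 8, 10, 1, 5]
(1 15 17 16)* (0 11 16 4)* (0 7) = (0 11 16 1 15 17 4 7) = [11, 15, 2, 3, 7, 5, 6, 0, 8, 9, 10, 16, 12, 13, 14, 17, 1, 4]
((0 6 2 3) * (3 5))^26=(0 6 2 5 3)=[6, 1, 5, 0, 4, 3, 2]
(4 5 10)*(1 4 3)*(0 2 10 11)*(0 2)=[0, 4, 10, 1, 5, 11, 6, 7, 8, 9, 3, 2]=(1 4 5 11 2 10 3)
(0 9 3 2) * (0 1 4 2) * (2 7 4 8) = [9, 8, 1, 0, 7, 5, 6, 4, 2, 3] = (0 9 3)(1 8 2)(4 7)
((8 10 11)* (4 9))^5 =(4 9)(8 11 10) =[0, 1, 2, 3, 9, 5, 6, 7, 11, 4, 8, 10]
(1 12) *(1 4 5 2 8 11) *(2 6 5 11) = (1 12 4 11)(2 8)(5 6) = [0, 12, 8, 3, 11, 6, 5, 7, 2, 9, 10, 1, 4]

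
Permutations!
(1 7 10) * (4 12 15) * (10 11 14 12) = (1 7 11 14 12 15 4 10) = [0, 7, 2, 3, 10, 5, 6, 11, 8, 9, 1, 14, 15, 13, 12, 4]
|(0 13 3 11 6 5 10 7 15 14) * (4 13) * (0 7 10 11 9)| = 15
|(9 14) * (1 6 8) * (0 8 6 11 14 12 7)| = |(0 8 1 11 14 9 12 7)| = 8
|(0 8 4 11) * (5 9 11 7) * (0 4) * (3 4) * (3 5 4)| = |(0 8)(4 7)(5 9 11)| = 6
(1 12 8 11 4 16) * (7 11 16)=(1 12 8 16)(4 7 11)=[0, 12, 2, 3, 7, 5, 6, 11, 16, 9, 10, 4, 8, 13, 14, 15, 1]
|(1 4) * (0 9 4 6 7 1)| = 3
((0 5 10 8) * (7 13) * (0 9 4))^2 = (13)(0 10 9)(4 5 8) = [10, 1, 2, 3, 5, 8, 6, 7, 4, 0, 9, 11, 12, 13]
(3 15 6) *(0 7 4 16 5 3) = [7, 1, 2, 15, 16, 3, 0, 4, 8, 9, 10, 11, 12, 13, 14, 6, 5] = (0 7 4 16 5 3 15 6)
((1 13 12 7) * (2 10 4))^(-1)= (1 7 12 13)(2 4 10)= [0, 7, 4, 3, 10, 5, 6, 12, 8, 9, 2, 11, 13, 1]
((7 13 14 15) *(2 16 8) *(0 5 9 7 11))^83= (0 7 15 5 13 11 9 14)(2 8 16)= [7, 1, 8, 3, 4, 13, 6, 15, 16, 14, 10, 9, 12, 11, 0, 5, 2]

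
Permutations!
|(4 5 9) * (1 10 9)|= 5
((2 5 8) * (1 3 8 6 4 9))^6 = (1 4 5 8)(2 3 9 6) = [0, 4, 3, 9, 5, 8, 2, 7, 1, 6]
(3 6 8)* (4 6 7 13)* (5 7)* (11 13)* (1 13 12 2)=(1 13 4 6 8 3 5 7 11 12 2)=[0, 13, 1, 5, 6, 7, 8, 11, 3, 9, 10, 12, 2, 4]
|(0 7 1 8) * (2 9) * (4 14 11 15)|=|(0 7 1 8)(2 9)(4 14 11 15)|=4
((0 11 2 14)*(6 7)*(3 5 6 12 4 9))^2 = (0 2)(3 6 12 9 5 7 4)(11 14) = [2, 1, 0, 6, 3, 7, 12, 4, 8, 5, 10, 14, 9, 13, 11]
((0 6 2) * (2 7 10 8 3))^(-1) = (0 2 3 8 10 7 6) = [2, 1, 3, 8, 4, 5, 0, 6, 10, 9, 7]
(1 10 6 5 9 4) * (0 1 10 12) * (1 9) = (0 9 4 10 6 5 1 12) = [9, 12, 2, 3, 10, 1, 5, 7, 8, 4, 6, 11, 0]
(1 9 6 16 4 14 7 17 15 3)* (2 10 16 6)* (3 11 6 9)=(1 3)(2 10 16 4 14 7 17 15 11 6 9)=[0, 3, 10, 1, 14, 5, 9, 17, 8, 2, 16, 6, 12, 13, 7, 11, 4, 15]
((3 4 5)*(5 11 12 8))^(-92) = [0, 1, 2, 8, 5, 12, 6, 7, 11, 9, 10, 3, 4] = (3 8 11)(4 5 12)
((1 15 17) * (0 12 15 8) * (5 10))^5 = (0 8 1 17 15 12)(5 10) = [8, 17, 2, 3, 4, 10, 6, 7, 1, 9, 5, 11, 0, 13, 14, 12, 16, 15]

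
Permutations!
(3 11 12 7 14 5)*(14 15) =(3 11 12 7 15 14 5) =[0, 1, 2, 11, 4, 3, 6, 15, 8, 9, 10, 12, 7, 13, 5, 14]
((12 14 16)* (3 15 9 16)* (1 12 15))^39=(16)(1 3 14 12)=[0, 3, 2, 14, 4, 5, 6, 7, 8, 9, 10, 11, 1, 13, 12, 15, 16]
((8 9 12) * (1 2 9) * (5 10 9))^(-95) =[0, 10, 9, 3, 4, 12, 6, 7, 5, 1, 8, 11, 2] =(1 10 8 5 12 2 9)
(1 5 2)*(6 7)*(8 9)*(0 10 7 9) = (0 10 7 6 9 8)(1 5 2) = [10, 5, 1, 3, 4, 2, 9, 6, 0, 8, 7]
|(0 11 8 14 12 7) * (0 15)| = 7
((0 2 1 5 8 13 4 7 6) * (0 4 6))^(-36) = [0, 1, 2, 3, 4, 5, 6, 7, 8, 9, 10, 11, 12, 13] = (13)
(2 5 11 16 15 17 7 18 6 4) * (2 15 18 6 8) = (2 5 11 16 18 8)(4 15 17 7 6) = [0, 1, 5, 3, 15, 11, 4, 6, 2, 9, 10, 16, 12, 13, 14, 17, 18, 7, 8]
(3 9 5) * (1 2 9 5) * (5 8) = (1 2 9)(3 8 5) = [0, 2, 9, 8, 4, 3, 6, 7, 5, 1]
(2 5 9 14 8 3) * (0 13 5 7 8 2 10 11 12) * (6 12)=[13, 1, 7, 10, 4, 9, 12, 8, 3, 14, 11, 6, 0, 5, 2]=(0 13 5 9 14 2 7 8 3 10 11 6 12)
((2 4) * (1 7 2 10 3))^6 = (10) = [0, 1, 2, 3, 4, 5, 6, 7, 8, 9, 10]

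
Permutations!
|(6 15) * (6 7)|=3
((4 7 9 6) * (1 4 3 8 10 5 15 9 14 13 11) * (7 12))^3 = (1 7 11 12 13 4 14)(3 5 6 10 9 8 15) = [0, 7, 2, 5, 14, 6, 10, 11, 15, 8, 9, 12, 13, 4, 1, 3]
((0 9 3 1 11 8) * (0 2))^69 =(0 2 8 11 1 3 9) =[2, 3, 8, 9, 4, 5, 6, 7, 11, 0, 10, 1]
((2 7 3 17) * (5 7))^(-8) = (2 7 17 5 3) = [0, 1, 7, 2, 4, 3, 6, 17, 8, 9, 10, 11, 12, 13, 14, 15, 16, 5]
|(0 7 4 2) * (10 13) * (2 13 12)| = |(0 7 4 13 10 12 2)| = 7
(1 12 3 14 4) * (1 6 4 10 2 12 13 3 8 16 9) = (1 13 3 14 10 2 12 8 16 9)(4 6) = [0, 13, 12, 14, 6, 5, 4, 7, 16, 1, 2, 11, 8, 3, 10, 15, 9]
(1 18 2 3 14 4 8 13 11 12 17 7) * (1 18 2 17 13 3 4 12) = (1 2 4 8 3 14 12 13 11)(7 18 17) = [0, 2, 4, 14, 8, 5, 6, 18, 3, 9, 10, 1, 13, 11, 12, 15, 16, 7, 17]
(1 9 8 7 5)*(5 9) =(1 5)(7 9 8) =[0, 5, 2, 3, 4, 1, 6, 9, 7, 8]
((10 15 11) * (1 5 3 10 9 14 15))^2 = (1 3)(5 10)(9 15)(11 14) = [0, 3, 2, 1, 4, 10, 6, 7, 8, 15, 5, 14, 12, 13, 11, 9]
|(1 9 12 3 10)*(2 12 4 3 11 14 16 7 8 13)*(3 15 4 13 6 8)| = 22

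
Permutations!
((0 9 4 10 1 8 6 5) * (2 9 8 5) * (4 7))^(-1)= (0 5 1 10 4 7 9 2 6 8)= [5, 10, 6, 3, 7, 1, 8, 9, 0, 2, 4]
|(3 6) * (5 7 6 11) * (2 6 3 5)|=6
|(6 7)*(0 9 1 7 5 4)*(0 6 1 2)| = |(0 9 2)(1 7)(4 6 5)| = 6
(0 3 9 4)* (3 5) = (0 5 3 9 4) = [5, 1, 2, 9, 0, 3, 6, 7, 8, 4]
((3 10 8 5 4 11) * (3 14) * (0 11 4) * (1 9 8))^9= (14)= [0, 1, 2, 3, 4, 5, 6, 7, 8, 9, 10, 11, 12, 13, 14]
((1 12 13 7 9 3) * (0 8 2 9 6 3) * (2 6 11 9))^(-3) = (0 7 1 8 11 12 6 9 13 3) = [7, 8, 2, 0, 4, 5, 9, 1, 11, 13, 10, 12, 6, 3]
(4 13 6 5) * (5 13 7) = [0, 1, 2, 3, 7, 4, 13, 5, 8, 9, 10, 11, 12, 6] = (4 7 5)(6 13)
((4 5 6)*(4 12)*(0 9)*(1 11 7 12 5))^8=(1 12 11 4 7)=[0, 12, 2, 3, 7, 5, 6, 1, 8, 9, 10, 4, 11]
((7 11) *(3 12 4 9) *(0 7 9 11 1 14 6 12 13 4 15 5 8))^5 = (0 12 7 15 1 5 14 8 6) = [12, 5, 2, 3, 4, 14, 0, 15, 6, 9, 10, 11, 7, 13, 8, 1]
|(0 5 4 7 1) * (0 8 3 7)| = 12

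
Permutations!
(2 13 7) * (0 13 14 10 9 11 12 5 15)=(0 13 7 2 14 10 9 11 12 5 15)=[13, 1, 14, 3, 4, 15, 6, 2, 8, 11, 9, 12, 5, 7, 10, 0]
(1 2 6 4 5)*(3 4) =(1 2 6 3 4 5) =[0, 2, 6, 4, 5, 1, 3]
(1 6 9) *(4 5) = (1 6 9)(4 5) = [0, 6, 2, 3, 5, 4, 9, 7, 8, 1]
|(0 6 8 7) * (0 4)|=|(0 6 8 7 4)|=5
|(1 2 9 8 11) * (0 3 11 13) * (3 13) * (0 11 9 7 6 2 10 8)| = |(0 13 11 1 10 8 3 9)(2 7 6)| = 24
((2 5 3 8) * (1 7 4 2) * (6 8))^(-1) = (1 8 6 3 5 2 4 7) = [0, 8, 4, 5, 7, 2, 3, 1, 6]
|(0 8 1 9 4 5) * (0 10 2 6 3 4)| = |(0 8 1 9)(2 6 3 4 5 10)| = 12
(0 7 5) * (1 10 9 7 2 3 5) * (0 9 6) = (0 2 3 5 9 7 1 10 6) = [2, 10, 3, 5, 4, 9, 0, 1, 8, 7, 6]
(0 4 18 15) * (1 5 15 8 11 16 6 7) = (0 4 18 8 11 16 6 7 1 5 15) = [4, 5, 2, 3, 18, 15, 7, 1, 11, 9, 10, 16, 12, 13, 14, 0, 6, 17, 8]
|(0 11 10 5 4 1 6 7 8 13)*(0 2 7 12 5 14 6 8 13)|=30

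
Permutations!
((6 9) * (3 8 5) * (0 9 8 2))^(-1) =[2, 1, 3, 5, 4, 8, 9, 7, 6, 0] =(0 2 3 5 8 6 9)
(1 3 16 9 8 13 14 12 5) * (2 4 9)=(1 3 16 2 4 9 8 13 14 12 5)=[0, 3, 4, 16, 9, 1, 6, 7, 13, 8, 10, 11, 5, 14, 12, 15, 2]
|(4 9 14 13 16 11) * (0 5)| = |(0 5)(4 9 14 13 16 11)| = 6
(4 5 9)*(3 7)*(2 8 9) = [0, 1, 8, 7, 5, 2, 6, 3, 9, 4] = (2 8 9 4 5)(3 7)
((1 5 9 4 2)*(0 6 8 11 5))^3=(0 11 4)(1 8 9)(2 6 5)=[11, 8, 6, 3, 0, 2, 5, 7, 9, 1, 10, 4]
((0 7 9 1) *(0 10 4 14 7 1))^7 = (14) = [0, 1, 2, 3, 4, 5, 6, 7, 8, 9, 10, 11, 12, 13, 14]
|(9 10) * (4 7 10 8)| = |(4 7 10 9 8)| = 5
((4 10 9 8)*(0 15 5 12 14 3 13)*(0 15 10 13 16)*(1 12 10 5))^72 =(0 15 5 1 10 12 9 14 8 3 4 16 13) =[15, 10, 2, 4, 16, 1, 6, 7, 3, 14, 12, 11, 9, 0, 8, 5, 13]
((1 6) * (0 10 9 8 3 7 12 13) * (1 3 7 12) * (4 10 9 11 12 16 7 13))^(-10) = [8, 1, 2, 3, 11, 5, 6, 7, 0, 13, 12, 4, 10, 9, 14, 15, 16] = (16)(0 8)(4 11)(9 13)(10 12)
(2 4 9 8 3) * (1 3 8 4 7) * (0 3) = (0 3 2 7 1)(4 9) = [3, 0, 7, 2, 9, 5, 6, 1, 8, 4]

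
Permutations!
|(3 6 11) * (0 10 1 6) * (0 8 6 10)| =|(1 10)(3 8 6 11)| =4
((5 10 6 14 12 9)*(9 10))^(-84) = (14) = [0, 1, 2, 3, 4, 5, 6, 7, 8, 9, 10, 11, 12, 13, 14]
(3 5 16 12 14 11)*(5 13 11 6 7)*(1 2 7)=[0, 2, 7, 13, 4, 16, 1, 5, 8, 9, 10, 3, 14, 11, 6, 15, 12]=(1 2 7 5 16 12 14 6)(3 13 11)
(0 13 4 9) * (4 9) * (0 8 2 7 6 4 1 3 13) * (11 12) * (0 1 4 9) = (0 1 3 13)(2 7 6 9 8)(11 12) = [1, 3, 7, 13, 4, 5, 9, 6, 2, 8, 10, 12, 11, 0]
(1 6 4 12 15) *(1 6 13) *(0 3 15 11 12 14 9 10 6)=(0 3 15)(1 13)(4 14 9 10 6)(11 12)=[3, 13, 2, 15, 14, 5, 4, 7, 8, 10, 6, 12, 11, 1, 9, 0]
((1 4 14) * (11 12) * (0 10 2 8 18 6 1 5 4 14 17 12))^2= (0 2 18 1 5 17 11 10 8 6 14 4 12)= [2, 5, 18, 3, 12, 17, 14, 7, 6, 9, 8, 10, 0, 13, 4, 15, 16, 11, 1]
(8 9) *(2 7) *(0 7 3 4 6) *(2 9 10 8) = (0 7 9 2 3 4 6)(8 10) = [7, 1, 3, 4, 6, 5, 0, 9, 10, 2, 8]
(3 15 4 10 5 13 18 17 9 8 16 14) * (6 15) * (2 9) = (2 9 8 16 14 3 6 15 4 10 5 13 18 17) = [0, 1, 9, 6, 10, 13, 15, 7, 16, 8, 5, 11, 12, 18, 3, 4, 14, 2, 17]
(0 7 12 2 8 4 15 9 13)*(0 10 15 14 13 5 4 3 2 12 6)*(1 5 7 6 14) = (0 6)(1 5 4)(2 8 3)(7 14 13 10 15 9) = [6, 5, 8, 2, 1, 4, 0, 14, 3, 7, 15, 11, 12, 10, 13, 9]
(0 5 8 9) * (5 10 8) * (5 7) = (0 10 8 9)(5 7) = [10, 1, 2, 3, 4, 7, 6, 5, 9, 0, 8]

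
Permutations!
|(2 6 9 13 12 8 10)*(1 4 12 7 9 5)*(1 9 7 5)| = |(1 4 12 8 10 2 6)(5 9 13)| = 21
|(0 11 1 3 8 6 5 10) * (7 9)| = 8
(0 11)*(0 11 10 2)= [10, 1, 0, 3, 4, 5, 6, 7, 8, 9, 2, 11]= (11)(0 10 2)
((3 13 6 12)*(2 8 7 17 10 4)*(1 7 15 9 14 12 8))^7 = (1 7 17 10 4 2)(3 12 14 9 15 8 6 13) = [0, 7, 1, 12, 2, 5, 13, 17, 6, 15, 4, 11, 14, 3, 9, 8, 16, 10]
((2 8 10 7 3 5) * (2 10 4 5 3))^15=(2 5)(4 7)(8 10)=[0, 1, 5, 3, 7, 2, 6, 4, 10, 9, 8]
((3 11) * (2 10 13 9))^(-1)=(2 9 13 10)(3 11)=[0, 1, 9, 11, 4, 5, 6, 7, 8, 13, 2, 3, 12, 10]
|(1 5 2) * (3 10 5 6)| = |(1 6 3 10 5 2)| = 6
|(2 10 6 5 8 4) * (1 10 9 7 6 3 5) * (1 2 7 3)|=|(1 10)(2 9 3 5 8 4 7 6)|=8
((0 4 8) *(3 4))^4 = (8) = [0, 1, 2, 3, 4, 5, 6, 7, 8]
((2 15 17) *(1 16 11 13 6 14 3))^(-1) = (1 3 14 6 13 11 16)(2 17 15) = [0, 3, 17, 14, 4, 5, 13, 7, 8, 9, 10, 16, 12, 11, 6, 2, 1, 15]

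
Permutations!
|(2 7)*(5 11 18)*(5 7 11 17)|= |(2 11 18 7)(5 17)|= 4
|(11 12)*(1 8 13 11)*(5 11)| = |(1 8 13 5 11 12)| = 6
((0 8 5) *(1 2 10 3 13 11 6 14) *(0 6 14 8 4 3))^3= (0 13 1)(2 4 11)(3 14 10)= [13, 0, 4, 14, 11, 5, 6, 7, 8, 9, 3, 2, 12, 1, 10]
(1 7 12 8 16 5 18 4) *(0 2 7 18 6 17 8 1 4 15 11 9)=(0 2 7 12 1 18 15 11 9)(5 6 17 8 16)=[2, 18, 7, 3, 4, 6, 17, 12, 16, 0, 10, 9, 1, 13, 14, 11, 5, 8, 15]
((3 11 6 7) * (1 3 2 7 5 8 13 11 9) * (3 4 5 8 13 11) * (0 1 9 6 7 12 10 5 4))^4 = (2 13 11 10 6)(3 7 5 8 12) = [0, 1, 13, 7, 4, 8, 2, 5, 12, 9, 6, 10, 3, 11]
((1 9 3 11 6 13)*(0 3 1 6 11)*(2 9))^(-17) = [3, 2, 9, 0, 4, 5, 13, 7, 8, 1, 10, 11, 12, 6] = (0 3)(1 2 9)(6 13)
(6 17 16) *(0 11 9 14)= (0 11 9 14)(6 17 16)= [11, 1, 2, 3, 4, 5, 17, 7, 8, 14, 10, 9, 12, 13, 0, 15, 6, 16]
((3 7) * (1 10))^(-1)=(1 10)(3 7)=[0, 10, 2, 7, 4, 5, 6, 3, 8, 9, 1]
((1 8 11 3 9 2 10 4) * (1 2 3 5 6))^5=[0, 1, 4, 9, 10, 5, 6, 7, 8, 3, 2, 11]=(11)(2 4 10)(3 9)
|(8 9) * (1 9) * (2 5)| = |(1 9 8)(2 5)| = 6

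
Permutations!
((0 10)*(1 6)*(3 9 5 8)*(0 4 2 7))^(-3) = (0 4 7 10 2)(1 6)(3 9 5 8) = [4, 6, 0, 9, 7, 8, 1, 10, 3, 5, 2]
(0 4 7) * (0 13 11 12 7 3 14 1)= (0 4 3 14 1)(7 13 11 12)= [4, 0, 2, 14, 3, 5, 6, 13, 8, 9, 10, 12, 7, 11, 1]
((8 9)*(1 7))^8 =[0, 1, 2, 3, 4, 5, 6, 7, 8, 9] =(9)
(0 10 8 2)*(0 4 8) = (0 10)(2 4 8) = [10, 1, 4, 3, 8, 5, 6, 7, 2, 9, 0]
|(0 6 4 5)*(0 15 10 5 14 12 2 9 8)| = 24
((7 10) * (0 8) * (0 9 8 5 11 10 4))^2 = (0 11 7)(4 5 10) = [11, 1, 2, 3, 5, 10, 6, 0, 8, 9, 4, 7]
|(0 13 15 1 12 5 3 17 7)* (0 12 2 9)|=|(0 13 15 1 2 9)(3 17 7 12 5)|=30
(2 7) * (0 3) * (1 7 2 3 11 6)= (0 11 6 1 7 3)= [11, 7, 2, 0, 4, 5, 1, 3, 8, 9, 10, 6]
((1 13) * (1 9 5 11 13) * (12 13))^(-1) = (5 9 13 12 11) = [0, 1, 2, 3, 4, 9, 6, 7, 8, 13, 10, 5, 11, 12]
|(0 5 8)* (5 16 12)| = |(0 16 12 5 8)| = 5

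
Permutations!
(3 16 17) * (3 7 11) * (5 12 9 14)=(3 16 17 7 11)(5 12 9 14)=[0, 1, 2, 16, 4, 12, 6, 11, 8, 14, 10, 3, 9, 13, 5, 15, 17, 7]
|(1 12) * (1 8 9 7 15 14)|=|(1 12 8 9 7 15 14)|=7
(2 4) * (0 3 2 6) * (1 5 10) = (0 3 2 4 6)(1 5 10) = [3, 5, 4, 2, 6, 10, 0, 7, 8, 9, 1]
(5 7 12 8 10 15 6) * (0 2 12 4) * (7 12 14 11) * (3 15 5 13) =(0 2 14 11 7 4)(3 15 6 13)(5 12 8 10) =[2, 1, 14, 15, 0, 12, 13, 4, 10, 9, 5, 7, 8, 3, 11, 6]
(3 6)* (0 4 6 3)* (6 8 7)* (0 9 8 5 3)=[4, 1, 2, 0, 5, 3, 9, 6, 7, 8]=(0 4 5 3)(6 9 8 7)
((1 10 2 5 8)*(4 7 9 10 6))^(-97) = (1 4 9 2 8 6 7 10 5) = [0, 4, 8, 3, 9, 1, 7, 10, 6, 2, 5]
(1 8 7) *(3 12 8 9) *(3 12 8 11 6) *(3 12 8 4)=[0, 9, 2, 4, 3, 5, 12, 1, 7, 8, 10, 6, 11]=(1 9 8 7)(3 4)(6 12 11)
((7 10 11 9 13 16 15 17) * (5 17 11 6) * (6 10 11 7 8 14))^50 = (17)(7 9 16)(11 13 15) = [0, 1, 2, 3, 4, 5, 6, 9, 8, 16, 10, 13, 12, 15, 14, 11, 7, 17]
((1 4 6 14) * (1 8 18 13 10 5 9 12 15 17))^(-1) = (1 17 15 12 9 5 10 13 18 8 14 6 4) = [0, 17, 2, 3, 1, 10, 4, 7, 14, 5, 13, 11, 9, 18, 6, 12, 16, 15, 8]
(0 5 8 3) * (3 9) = [5, 1, 2, 0, 4, 8, 6, 7, 9, 3] = (0 5 8 9 3)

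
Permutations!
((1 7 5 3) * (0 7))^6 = (0 7 5 3 1) = [7, 0, 2, 1, 4, 3, 6, 5]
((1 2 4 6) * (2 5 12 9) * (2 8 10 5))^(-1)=(1 6 4 2)(5 10 8 9 12)=[0, 6, 1, 3, 2, 10, 4, 7, 9, 12, 8, 11, 5]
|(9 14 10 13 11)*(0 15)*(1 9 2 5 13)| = |(0 15)(1 9 14 10)(2 5 13 11)| = 4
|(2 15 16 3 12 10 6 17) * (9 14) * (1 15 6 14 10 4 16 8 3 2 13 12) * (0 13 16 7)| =|(0 13 12 4 7)(1 15 8 3)(2 6 17 16)(9 10 14)| =60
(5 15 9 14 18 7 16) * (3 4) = (3 4)(5 15 9 14 18 7 16) = [0, 1, 2, 4, 3, 15, 6, 16, 8, 14, 10, 11, 12, 13, 18, 9, 5, 17, 7]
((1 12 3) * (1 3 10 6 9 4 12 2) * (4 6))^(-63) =(12)(1 2)(6 9) =[0, 2, 1, 3, 4, 5, 9, 7, 8, 6, 10, 11, 12]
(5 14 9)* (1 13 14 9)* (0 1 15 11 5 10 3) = (0 1 13 14 15 11 5 9 10 3) = [1, 13, 2, 0, 4, 9, 6, 7, 8, 10, 3, 5, 12, 14, 15, 11]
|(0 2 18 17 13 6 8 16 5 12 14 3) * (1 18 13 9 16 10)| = 15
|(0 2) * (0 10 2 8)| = 2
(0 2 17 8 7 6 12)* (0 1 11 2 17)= (0 17 8 7 6 12 1 11 2)= [17, 11, 0, 3, 4, 5, 12, 6, 7, 9, 10, 2, 1, 13, 14, 15, 16, 8]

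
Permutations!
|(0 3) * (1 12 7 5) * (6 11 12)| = 6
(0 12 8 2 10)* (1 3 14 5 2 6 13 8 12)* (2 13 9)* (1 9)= [9, 3, 10, 14, 4, 13, 1, 7, 6, 2, 0, 11, 12, 8, 5]= (0 9 2 10)(1 3 14 5 13 8 6)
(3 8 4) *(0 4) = (0 4 3 8) = [4, 1, 2, 8, 3, 5, 6, 7, 0]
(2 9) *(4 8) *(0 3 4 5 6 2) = [3, 1, 9, 4, 8, 6, 2, 7, 5, 0] = (0 3 4 8 5 6 2 9)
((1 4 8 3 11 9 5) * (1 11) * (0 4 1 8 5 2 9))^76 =(11) =[0, 1, 2, 3, 4, 5, 6, 7, 8, 9, 10, 11]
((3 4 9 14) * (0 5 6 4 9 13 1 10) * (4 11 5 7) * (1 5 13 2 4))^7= [10, 7, 4, 9, 2, 13, 5, 0, 8, 14, 1, 6, 12, 11, 3]= (0 10 1 7)(2 4)(3 9 14)(5 13 11 6)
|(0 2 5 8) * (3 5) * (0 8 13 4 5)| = |(0 2 3)(4 5 13)| = 3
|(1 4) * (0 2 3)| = |(0 2 3)(1 4)| = 6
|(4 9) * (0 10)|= 2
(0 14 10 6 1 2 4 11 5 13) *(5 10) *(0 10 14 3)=[3, 2, 4, 0, 11, 13, 1, 7, 8, 9, 6, 14, 12, 10, 5]=(0 3)(1 2 4 11 14 5 13 10 6)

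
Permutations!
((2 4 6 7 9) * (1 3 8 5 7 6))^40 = (9) = [0, 1, 2, 3, 4, 5, 6, 7, 8, 9]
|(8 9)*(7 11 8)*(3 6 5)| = |(3 6 5)(7 11 8 9)| = 12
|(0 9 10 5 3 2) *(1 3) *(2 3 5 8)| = 10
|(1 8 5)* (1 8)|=2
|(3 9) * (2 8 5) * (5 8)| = 2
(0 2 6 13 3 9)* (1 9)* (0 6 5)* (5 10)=(0 2 10 5)(1 9 6 13 3)=[2, 9, 10, 1, 4, 0, 13, 7, 8, 6, 5, 11, 12, 3]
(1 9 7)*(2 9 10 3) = (1 10 3 2 9 7) = [0, 10, 9, 2, 4, 5, 6, 1, 8, 7, 3]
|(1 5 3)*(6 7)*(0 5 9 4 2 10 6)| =10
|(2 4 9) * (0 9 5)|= |(0 9 2 4 5)|= 5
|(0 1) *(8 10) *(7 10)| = |(0 1)(7 10 8)| = 6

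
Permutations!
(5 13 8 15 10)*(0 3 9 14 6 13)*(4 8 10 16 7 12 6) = (0 3 9 14 4 8 15 16 7 12 6 13 10 5) = [3, 1, 2, 9, 8, 0, 13, 12, 15, 14, 5, 11, 6, 10, 4, 16, 7]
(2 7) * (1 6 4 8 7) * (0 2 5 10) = [2, 6, 1, 3, 8, 10, 4, 5, 7, 9, 0] = (0 2 1 6 4 8 7 5 10)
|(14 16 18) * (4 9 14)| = 5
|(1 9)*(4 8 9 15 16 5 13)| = |(1 15 16 5 13 4 8 9)| = 8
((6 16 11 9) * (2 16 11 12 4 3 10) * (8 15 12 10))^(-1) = (2 10 16)(3 4 12 15 8)(6 9 11) = [0, 1, 10, 4, 12, 5, 9, 7, 3, 11, 16, 6, 15, 13, 14, 8, 2]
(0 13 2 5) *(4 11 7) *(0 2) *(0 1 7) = (0 13 1 7 4 11)(2 5) = [13, 7, 5, 3, 11, 2, 6, 4, 8, 9, 10, 0, 12, 1]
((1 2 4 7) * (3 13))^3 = [0, 7, 1, 13, 2, 5, 6, 4, 8, 9, 10, 11, 12, 3] = (1 7 4 2)(3 13)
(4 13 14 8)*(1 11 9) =(1 11 9)(4 13 14 8) =[0, 11, 2, 3, 13, 5, 6, 7, 4, 1, 10, 9, 12, 14, 8]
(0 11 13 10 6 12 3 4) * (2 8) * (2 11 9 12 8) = (0 9 12 3 4)(6 8 11 13 10) = [9, 1, 2, 4, 0, 5, 8, 7, 11, 12, 6, 13, 3, 10]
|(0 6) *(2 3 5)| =6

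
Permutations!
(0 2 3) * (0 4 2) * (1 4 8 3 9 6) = (1 4 2 9 6)(3 8) = [0, 4, 9, 8, 2, 5, 1, 7, 3, 6]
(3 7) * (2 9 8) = [0, 1, 9, 7, 4, 5, 6, 3, 2, 8] = (2 9 8)(3 7)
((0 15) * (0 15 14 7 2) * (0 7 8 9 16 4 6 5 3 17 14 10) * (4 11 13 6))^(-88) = (3 14 9 11 6)(5 17 8 16 13) = [0, 1, 2, 14, 4, 17, 3, 7, 16, 11, 10, 6, 12, 5, 9, 15, 13, 8]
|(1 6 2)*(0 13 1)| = |(0 13 1 6 2)| = 5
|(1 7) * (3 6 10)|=|(1 7)(3 6 10)|=6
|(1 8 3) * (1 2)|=|(1 8 3 2)|=4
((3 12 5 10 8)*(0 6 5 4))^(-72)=(12)=[0, 1, 2, 3, 4, 5, 6, 7, 8, 9, 10, 11, 12]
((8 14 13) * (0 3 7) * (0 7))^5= (0 3)(8 13 14)= [3, 1, 2, 0, 4, 5, 6, 7, 13, 9, 10, 11, 12, 14, 8]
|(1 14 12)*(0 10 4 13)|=|(0 10 4 13)(1 14 12)|=12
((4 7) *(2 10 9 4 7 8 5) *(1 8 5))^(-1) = [0, 8, 5, 3, 9, 4, 6, 7, 1, 10, 2] = (1 8)(2 5 4 9 10)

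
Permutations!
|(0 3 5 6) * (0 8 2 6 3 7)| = 6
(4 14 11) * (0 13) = (0 13)(4 14 11) = [13, 1, 2, 3, 14, 5, 6, 7, 8, 9, 10, 4, 12, 0, 11]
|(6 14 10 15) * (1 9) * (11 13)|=|(1 9)(6 14 10 15)(11 13)|=4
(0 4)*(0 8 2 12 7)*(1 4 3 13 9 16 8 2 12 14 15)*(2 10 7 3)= [2, 4, 14, 13, 10, 5, 6, 0, 12, 16, 7, 11, 3, 9, 15, 1, 8]= (0 2 14 15 1 4 10 7)(3 13 9 16 8 12)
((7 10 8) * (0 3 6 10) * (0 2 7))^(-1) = (0 8 10 6 3)(2 7) = [8, 1, 7, 0, 4, 5, 3, 2, 10, 9, 6]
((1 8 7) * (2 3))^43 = (1 8 7)(2 3) = [0, 8, 3, 2, 4, 5, 6, 1, 7]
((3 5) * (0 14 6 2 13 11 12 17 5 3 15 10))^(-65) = (0 14 6 2 13 11 12 17 5 15 10) = [14, 1, 13, 3, 4, 15, 2, 7, 8, 9, 0, 12, 17, 11, 6, 10, 16, 5]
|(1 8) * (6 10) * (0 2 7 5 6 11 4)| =8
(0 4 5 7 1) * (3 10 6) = [4, 0, 2, 10, 5, 7, 3, 1, 8, 9, 6] = (0 4 5 7 1)(3 10 6)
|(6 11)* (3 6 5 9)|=|(3 6 11 5 9)|=5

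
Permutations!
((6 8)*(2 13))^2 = [0, 1, 2, 3, 4, 5, 6, 7, 8, 9, 10, 11, 12, 13] = (13)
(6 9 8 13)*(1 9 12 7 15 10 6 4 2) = (1 9 8 13 4 2)(6 12 7 15 10) = [0, 9, 1, 3, 2, 5, 12, 15, 13, 8, 6, 11, 7, 4, 14, 10]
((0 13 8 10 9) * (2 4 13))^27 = (0 9 10 8 13 4 2) = [9, 1, 0, 3, 2, 5, 6, 7, 13, 10, 8, 11, 12, 4]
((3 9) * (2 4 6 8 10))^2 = (2 6 10 4 8) = [0, 1, 6, 3, 8, 5, 10, 7, 2, 9, 4]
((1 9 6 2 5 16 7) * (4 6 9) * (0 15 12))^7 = [15, 1, 2, 3, 4, 5, 6, 7, 8, 9, 10, 11, 0, 13, 14, 12, 16] = (16)(0 15 12)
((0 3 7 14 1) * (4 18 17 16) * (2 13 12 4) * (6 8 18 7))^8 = (0 13 6 4 18 14 16)(1 2 3 12 8 7 17) = [13, 2, 3, 12, 18, 5, 4, 17, 7, 9, 10, 11, 8, 6, 16, 15, 0, 1, 14]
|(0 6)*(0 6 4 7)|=3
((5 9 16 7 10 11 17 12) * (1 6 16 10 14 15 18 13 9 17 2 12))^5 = (1 15 11)(2 6 18)(5 7 9)(10 17 14)(12 16 13) = [0, 15, 6, 3, 4, 7, 18, 9, 8, 5, 17, 1, 16, 12, 10, 11, 13, 14, 2]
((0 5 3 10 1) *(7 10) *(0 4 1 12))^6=(12)=[0, 1, 2, 3, 4, 5, 6, 7, 8, 9, 10, 11, 12]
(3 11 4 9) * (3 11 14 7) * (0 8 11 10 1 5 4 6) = (0 8 11 6)(1 5 4 9 10)(3 14 7) = [8, 5, 2, 14, 9, 4, 0, 3, 11, 10, 1, 6, 12, 13, 7]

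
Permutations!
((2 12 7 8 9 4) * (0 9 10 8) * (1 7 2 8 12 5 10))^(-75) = [8, 9, 5, 3, 7, 10, 6, 4, 0, 1, 12, 11, 2] = (0 8)(1 9)(2 5 10 12)(4 7)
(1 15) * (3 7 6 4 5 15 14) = (1 14 3 7 6 4 5 15) = [0, 14, 2, 7, 5, 15, 4, 6, 8, 9, 10, 11, 12, 13, 3, 1]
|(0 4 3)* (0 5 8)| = 5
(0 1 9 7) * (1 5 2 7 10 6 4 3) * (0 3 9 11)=[5, 11, 7, 1, 9, 2, 4, 3, 8, 10, 6, 0]=(0 5 2 7 3 1 11)(4 9 10 6)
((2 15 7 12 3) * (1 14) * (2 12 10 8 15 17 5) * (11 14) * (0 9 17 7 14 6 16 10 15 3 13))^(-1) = (0 13 12 3 8 10 16 6 11 1 14 15 7 2 5 17 9) = [13, 14, 5, 8, 4, 17, 11, 2, 10, 0, 16, 1, 3, 12, 15, 7, 6, 9]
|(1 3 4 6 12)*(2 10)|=10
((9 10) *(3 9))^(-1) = (3 10 9) = [0, 1, 2, 10, 4, 5, 6, 7, 8, 3, 9]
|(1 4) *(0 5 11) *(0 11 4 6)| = 5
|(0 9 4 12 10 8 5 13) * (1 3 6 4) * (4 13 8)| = |(0 9 1 3 6 13)(4 12 10)(5 8)| = 6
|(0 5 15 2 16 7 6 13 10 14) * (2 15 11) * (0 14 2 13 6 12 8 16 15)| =28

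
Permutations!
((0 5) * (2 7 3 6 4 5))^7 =(7) =[0, 1, 2, 3, 4, 5, 6, 7]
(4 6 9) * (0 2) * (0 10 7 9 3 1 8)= (0 2 10 7 9 4 6 3 1 8)= [2, 8, 10, 1, 6, 5, 3, 9, 0, 4, 7]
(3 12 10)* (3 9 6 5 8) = (3 12 10 9 6 5 8) = [0, 1, 2, 12, 4, 8, 5, 7, 3, 6, 9, 11, 10]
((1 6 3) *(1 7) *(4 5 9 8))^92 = (9) = [0, 1, 2, 3, 4, 5, 6, 7, 8, 9]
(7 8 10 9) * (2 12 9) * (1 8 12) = [0, 8, 1, 3, 4, 5, 6, 12, 10, 7, 2, 11, 9] = (1 8 10 2)(7 12 9)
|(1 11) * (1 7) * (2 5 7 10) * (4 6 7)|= |(1 11 10 2 5 4 6 7)|= 8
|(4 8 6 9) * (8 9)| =2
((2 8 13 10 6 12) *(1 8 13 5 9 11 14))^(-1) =(1 14 11 9 5 8)(2 12 6 10 13) =[0, 14, 12, 3, 4, 8, 10, 7, 1, 5, 13, 9, 6, 2, 11]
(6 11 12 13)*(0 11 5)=(0 11 12 13 6 5)=[11, 1, 2, 3, 4, 0, 5, 7, 8, 9, 10, 12, 13, 6]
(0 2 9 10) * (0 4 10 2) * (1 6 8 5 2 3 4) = (1 6 8 5 2 9 3 4 10) = [0, 6, 9, 4, 10, 2, 8, 7, 5, 3, 1]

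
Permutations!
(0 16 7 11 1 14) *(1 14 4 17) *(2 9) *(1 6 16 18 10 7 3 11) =(0 18 10 7 1 4 17 6 16 3 11 14)(2 9) =[18, 4, 9, 11, 17, 5, 16, 1, 8, 2, 7, 14, 12, 13, 0, 15, 3, 6, 10]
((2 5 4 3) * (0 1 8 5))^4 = [4, 3, 5, 8, 1, 0, 6, 7, 2] = (0 4 1 3 8 2 5)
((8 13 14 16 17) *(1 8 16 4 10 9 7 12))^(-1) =(1 12 7 9 10 4 14 13 8)(16 17) =[0, 12, 2, 3, 14, 5, 6, 9, 1, 10, 4, 11, 7, 8, 13, 15, 17, 16]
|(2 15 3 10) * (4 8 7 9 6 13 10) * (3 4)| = 9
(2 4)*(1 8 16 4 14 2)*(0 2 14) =(0 2)(1 8 16 4) =[2, 8, 0, 3, 1, 5, 6, 7, 16, 9, 10, 11, 12, 13, 14, 15, 4]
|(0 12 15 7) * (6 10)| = |(0 12 15 7)(6 10)| = 4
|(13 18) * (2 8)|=|(2 8)(13 18)|=2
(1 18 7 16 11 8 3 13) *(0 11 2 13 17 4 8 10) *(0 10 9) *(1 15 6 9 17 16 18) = (0 11 17 4 8 3 16 2 13 15 6 9)(7 18) = [11, 1, 13, 16, 8, 5, 9, 18, 3, 0, 10, 17, 12, 15, 14, 6, 2, 4, 7]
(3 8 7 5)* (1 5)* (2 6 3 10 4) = (1 5 10 4 2 6 3 8 7) = [0, 5, 6, 8, 2, 10, 3, 1, 7, 9, 4]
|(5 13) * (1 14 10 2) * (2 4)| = |(1 14 10 4 2)(5 13)| = 10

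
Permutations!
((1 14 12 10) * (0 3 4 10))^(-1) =[12, 10, 2, 0, 3, 5, 6, 7, 8, 9, 4, 11, 14, 13, 1] =(0 12 14 1 10 4 3)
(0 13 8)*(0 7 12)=[13, 1, 2, 3, 4, 5, 6, 12, 7, 9, 10, 11, 0, 8]=(0 13 8 7 12)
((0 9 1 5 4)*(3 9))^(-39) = (0 1)(3 5)(4 9) = [1, 0, 2, 5, 9, 3, 6, 7, 8, 4]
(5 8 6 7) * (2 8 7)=(2 8 6)(5 7)=[0, 1, 8, 3, 4, 7, 2, 5, 6]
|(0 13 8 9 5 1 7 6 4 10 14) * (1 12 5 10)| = |(0 13 8 9 10 14)(1 7 6 4)(5 12)| = 12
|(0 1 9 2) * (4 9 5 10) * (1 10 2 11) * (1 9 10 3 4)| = 14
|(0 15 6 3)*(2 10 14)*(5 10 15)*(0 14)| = |(0 5 10)(2 15 6 3 14)| = 15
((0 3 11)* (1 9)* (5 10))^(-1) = (0 11 3)(1 9)(5 10) = [11, 9, 2, 0, 4, 10, 6, 7, 8, 1, 5, 3]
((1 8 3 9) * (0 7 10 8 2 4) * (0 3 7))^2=(1 4 9 2 3)(7 8 10)=[0, 4, 3, 1, 9, 5, 6, 8, 10, 2, 7]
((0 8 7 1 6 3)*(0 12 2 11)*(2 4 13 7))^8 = (1 6 3 12 4 13 7) = [0, 6, 2, 12, 13, 5, 3, 1, 8, 9, 10, 11, 4, 7]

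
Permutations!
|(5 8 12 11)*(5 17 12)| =6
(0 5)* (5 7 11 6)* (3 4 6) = (0 7 11 3 4 6 5) = [7, 1, 2, 4, 6, 0, 5, 11, 8, 9, 10, 3]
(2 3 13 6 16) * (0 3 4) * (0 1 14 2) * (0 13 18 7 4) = [3, 14, 0, 18, 1, 5, 16, 4, 8, 9, 10, 11, 12, 6, 2, 15, 13, 17, 7] = (0 3 18 7 4 1 14 2)(6 16 13)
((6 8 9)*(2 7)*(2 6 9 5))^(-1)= (9)(2 5 8 6 7)= [0, 1, 5, 3, 4, 8, 7, 2, 6, 9]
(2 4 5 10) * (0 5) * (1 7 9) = [5, 7, 4, 3, 0, 10, 6, 9, 8, 1, 2] = (0 5 10 2 4)(1 7 9)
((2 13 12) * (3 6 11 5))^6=(13)(3 11)(5 6)=[0, 1, 2, 11, 4, 6, 5, 7, 8, 9, 10, 3, 12, 13]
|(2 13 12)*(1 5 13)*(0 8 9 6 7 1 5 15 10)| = 8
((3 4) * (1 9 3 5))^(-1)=(1 5 4 3 9)=[0, 5, 2, 9, 3, 4, 6, 7, 8, 1]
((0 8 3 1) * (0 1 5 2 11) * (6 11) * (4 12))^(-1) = [11, 1, 5, 8, 12, 3, 2, 7, 0, 9, 10, 6, 4] = (0 11 6 2 5 3 8)(4 12)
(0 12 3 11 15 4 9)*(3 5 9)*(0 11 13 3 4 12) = [0, 1, 2, 13, 4, 9, 6, 7, 8, 11, 10, 15, 5, 3, 14, 12] = (3 13)(5 9 11 15 12)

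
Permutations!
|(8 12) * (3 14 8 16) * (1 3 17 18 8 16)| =8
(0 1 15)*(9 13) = [1, 15, 2, 3, 4, 5, 6, 7, 8, 13, 10, 11, 12, 9, 14, 0] = (0 1 15)(9 13)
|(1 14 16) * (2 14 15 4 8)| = 7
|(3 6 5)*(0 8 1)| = |(0 8 1)(3 6 5)| = 3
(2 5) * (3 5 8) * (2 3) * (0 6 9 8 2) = (0 6 9 8)(3 5) = [6, 1, 2, 5, 4, 3, 9, 7, 0, 8]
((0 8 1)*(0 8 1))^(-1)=(0 8 1)=[8, 0, 2, 3, 4, 5, 6, 7, 1]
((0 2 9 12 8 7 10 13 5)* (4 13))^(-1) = (0 5 13 4 10 7 8 12 9 2) = [5, 1, 0, 3, 10, 13, 6, 8, 12, 2, 7, 11, 9, 4]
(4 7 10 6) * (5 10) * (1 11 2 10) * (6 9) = (1 11 2 10 9 6 4 7 5) = [0, 11, 10, 3, 7, 1, 4, 5, 8, 6, 9, 2]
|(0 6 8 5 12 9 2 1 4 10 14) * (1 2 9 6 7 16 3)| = |(0 7 16 3 1 4 10 14)(5 12 6 8)| = 8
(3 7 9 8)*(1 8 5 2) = (1 8 3 7 9 5 2) = [0, 8, 1, 7, 4, 2, 6, 9, 3, 5]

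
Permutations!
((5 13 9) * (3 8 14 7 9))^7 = [0, 1, 2, 3, 4, 5, 6, 7, 8, 9, 10, 11, 12, 13, 14] = (14)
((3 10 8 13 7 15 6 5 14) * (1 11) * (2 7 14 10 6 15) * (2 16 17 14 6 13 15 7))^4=(3 10 16 13 8 17 6 15 14 5 7)=[0, 1, 2, 10, 4, 7, 15, 3, 17, 9, 16, 11, 12, 8, 5, 14, 13, 6]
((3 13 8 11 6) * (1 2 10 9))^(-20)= (13)= [0, 1, 2, 3, 4, 5, 6, 7, 8, 9, 10, 11, 12, 13]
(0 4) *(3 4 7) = (0 7 3 4) = [7, 1, 2, 4, 0, 5, 6, 3]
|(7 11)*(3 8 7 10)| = |(3 8 7 11 10)| = 5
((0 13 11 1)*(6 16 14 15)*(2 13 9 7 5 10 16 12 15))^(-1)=(0 1 11 13 2 14 16 10 5 7 9)(6 15 12)=[1, 11, 14, 3, 4, 7, 15, 9, 8, 0, 5, 13, 6, 2, 16, 12, 10]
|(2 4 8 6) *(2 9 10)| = 6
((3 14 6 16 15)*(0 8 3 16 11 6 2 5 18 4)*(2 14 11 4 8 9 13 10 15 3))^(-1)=(0 4 6 11 3 16 15 10 13 9)(2 8 18 5)=[4, 1, 8, 16, 6, 2, 11, 7, 18, 0, 13, 3, 12, 9, 14, 10, 15, 17, 5]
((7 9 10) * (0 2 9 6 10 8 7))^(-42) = (10) = [0, 1, 2, 3, 4, 5, 6, 7, 8, 9, 10]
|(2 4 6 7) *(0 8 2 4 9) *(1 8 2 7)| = |(0 2 9)(1 8 7 4 6)| = 15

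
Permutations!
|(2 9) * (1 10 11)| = |(1 10 11)(2 9)| = 6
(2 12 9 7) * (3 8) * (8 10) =(2 12 9 7)(3 10 8) =[0, 1, 12, 10, 4, 5, 6, 2, 3, 7, 8, 11, 9]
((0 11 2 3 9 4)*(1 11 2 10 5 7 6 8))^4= (0 4 9 3 2)(1 7 11 6 10 8 5)= [4, 7, 0, 2, 9, 1, 10, 11, 5, 3, 8, 6]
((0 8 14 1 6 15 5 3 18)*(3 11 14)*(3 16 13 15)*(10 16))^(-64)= (0 8 10 16 13 15 5 11 14 1 6 3 18)= [8, 6, 2, 18, 4, 11, 3, 7, 10, 9, 16, 14, 12, 15, 1, 5, 13, 17, 0]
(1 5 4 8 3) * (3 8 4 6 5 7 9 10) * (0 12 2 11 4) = (0 12 2 11 4)(1 7 9 10 3)(5 6) = [12, 7, 11, 1, 0, 6, 5, 9, 8, 10, 3, 4, 2]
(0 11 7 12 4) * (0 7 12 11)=[0, 1, 2, 3, 7, 5, 6, 11, 8, 9, 10, 12, 4]=(4 7 11 12)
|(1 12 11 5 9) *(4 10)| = 10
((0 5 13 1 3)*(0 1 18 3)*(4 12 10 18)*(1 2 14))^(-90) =[14, 2, 18, 10, 5, 1, 6, 7, 8, 9, 4, 11, 13, 0, 3, 15, 16, 17, 12] =(0 14 3 10 4 5 1 2 18 12 13)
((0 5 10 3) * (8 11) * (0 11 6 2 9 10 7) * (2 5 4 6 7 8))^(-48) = (2 10 11 9 3) = [0, 1, 10, 2, 4, 5, 6, 7, 8, 3, 11, 9]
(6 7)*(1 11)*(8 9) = (1 11)(6 7)(8 9) = [0, 11, 2, 3, 4, 5, 7, 6, 9, 8, 10, 1]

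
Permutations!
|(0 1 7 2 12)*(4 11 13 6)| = |(0 1 7 2 12)(4 11 13 6)| = 20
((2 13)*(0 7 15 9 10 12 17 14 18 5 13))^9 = (0 5 17 9)(2 18 12 15)(7 13 14 10) = [5, 1, 18, 3, 4, 17, 6, 13, 8, 0, 7, 11, 15, 14, 10, 2, 16, 9, 12]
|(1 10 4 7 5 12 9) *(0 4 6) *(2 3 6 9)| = |(0 4 7 5 12 2 3 6)(1 10 9)| = 24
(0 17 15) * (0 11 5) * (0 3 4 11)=(0 17 15)(3 4 11 5)=[17, 1, 2, 4, 11, 3, 6, 7, 8, 9, 10, 5, 12, 13, 14, 0, 16, 15]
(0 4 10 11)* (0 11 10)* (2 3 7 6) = (11)(0 4)(2 3 7 6) = [4, 1, 3, 7, 0, 5, 2, 6, 8, 9, 10, 11]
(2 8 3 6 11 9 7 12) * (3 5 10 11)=(2 8 5 10 11 9 7 12)(3 6)=[0, 1, 8, 6, 4, 10, 3, 12, 5, 7, 11, 9, 2]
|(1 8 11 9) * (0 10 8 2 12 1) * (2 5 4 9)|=|(0 10 8 11 2 12 1 5 4 9)|=10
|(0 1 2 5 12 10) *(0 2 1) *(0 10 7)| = 6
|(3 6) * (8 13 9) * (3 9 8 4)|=|(3 6 9 4)(8 13)|=4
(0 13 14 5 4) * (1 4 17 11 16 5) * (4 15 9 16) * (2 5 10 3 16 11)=(0 13 14 1 15 9 11 4)(2 5 17)(3 16 10)=[13, 15, 5, 16, 0, 17, 6, 7, 8, 11, 3, 4, 12, 14, 1, 9, 10, 2]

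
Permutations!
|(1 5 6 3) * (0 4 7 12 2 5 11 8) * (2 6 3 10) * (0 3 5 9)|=|(0 4 7 12 6 10 2 9)(1 11 8 3)|=8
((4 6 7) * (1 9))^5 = (1 9)(4 7 6) = [0, 9, 2, 3, 7, 5, 4, 6, 8, 1]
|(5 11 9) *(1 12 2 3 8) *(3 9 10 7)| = 10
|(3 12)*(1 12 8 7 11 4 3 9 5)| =|(1 12 9 5)(3 8 7 11 4)| =20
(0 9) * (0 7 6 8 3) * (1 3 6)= (0 9 7 1 3)(6 8)= [9, 3, 2, 0, 4, 5, 8, 1, 6, 7]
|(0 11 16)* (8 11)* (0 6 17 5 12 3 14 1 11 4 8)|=|(1 11 16 6 17 5 12 3 14)(4 8)|=18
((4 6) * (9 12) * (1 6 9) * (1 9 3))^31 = [0, 3, 2, 4, 6, 5, 1, 7, 8, 12, 10, 11, 9] = (1 3 4 6)(9 12)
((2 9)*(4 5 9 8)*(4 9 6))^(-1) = (2 9 8)(4 6 5) = [0, 1, 9, 3, 6, 4, 5, 7, 2, 8]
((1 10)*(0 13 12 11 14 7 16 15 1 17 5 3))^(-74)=(0 14 1 3 11 15 5 12 16 17 13 7 10)=[14, 3, 2, 11, 4, 12, 6, 10, 8, 9, 0, 15, 16, 7, 1, 5, 17, 13]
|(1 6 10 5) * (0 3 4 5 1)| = 12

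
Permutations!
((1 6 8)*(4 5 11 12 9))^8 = (1 8 6)(4 12 5 9 11) = [0, 8, 2, 3, 12, 9, 1, 7, 6, 11, 10, 4, 5]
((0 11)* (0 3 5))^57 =(0 11 3 5) =[11, 1, 2, 5, 4, 0, 6, 7, 8, 9, 10, 3]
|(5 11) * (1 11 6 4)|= 5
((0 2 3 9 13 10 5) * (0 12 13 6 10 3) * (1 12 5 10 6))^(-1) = [2, 9, 0, 13, 4, 5, 6, 7, 8, 3, 10, 11, 1, 12] = (0 2)(1 9 3 13 12)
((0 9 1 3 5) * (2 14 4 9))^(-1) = (0 5 3 1 9 4 14 2) = [5, 9, 0, 1, 14, 3, 6, 7, 8, 4, 10, 11, 12, 13, 2]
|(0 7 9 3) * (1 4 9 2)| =7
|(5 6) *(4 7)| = 2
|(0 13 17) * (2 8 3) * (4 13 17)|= |(0 17)(2 8 3)(4 13)|= 6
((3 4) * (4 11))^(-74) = [0, 1, 2, 11, 3, 5, 6, 7, 8, 9, 10, 4] = (3 11 4)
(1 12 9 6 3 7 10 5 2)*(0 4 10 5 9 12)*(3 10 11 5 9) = [4, 0, 1, 7, 11, 2, 10, 9, 8, 6, 3, 5, 12] = (12)(0 4 11 5 2 1)(3 7 9 6 10)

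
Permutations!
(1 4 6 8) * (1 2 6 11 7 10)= [0, 4, 6, 3, 11, 5, 8, 10, 2, 9, 1, 7]= (1 4 11 7 10)(2 6 8)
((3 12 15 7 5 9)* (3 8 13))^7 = (3 13 8 9 5 7 15 12) = [0, 1, 2, 13, 4, 7, 6, 15, 9, 5, 10, 11, 3, 8, 14, 12]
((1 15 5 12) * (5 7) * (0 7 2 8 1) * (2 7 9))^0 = (15) = [0, 1, 2, 3, 4, 5, 6, 7, 8, 9, 10, 11, 12, 13, 14, 15]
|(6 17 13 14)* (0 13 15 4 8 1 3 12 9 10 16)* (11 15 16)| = 18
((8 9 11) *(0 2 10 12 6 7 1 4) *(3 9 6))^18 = (0 11)(1 3)(2 8)(4 9)(6 10)(7 12) = [11, 3, 8, 1, 9, 5, 10, 12, 2, 4, 6, 0, 7]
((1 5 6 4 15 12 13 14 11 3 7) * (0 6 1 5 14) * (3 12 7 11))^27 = [15, 11, 2, 13, 5, 3, 7, 14, 8, 9, 10, 0, 6, 4, 12, 1] = (0 15 1 11)(3 13 4 5)(6 7 14 12)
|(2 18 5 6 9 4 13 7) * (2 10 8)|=10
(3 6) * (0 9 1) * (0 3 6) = (0 9 1 3) = [9, 3, 2, 0, 4, 5, 6, 7, 8, 1]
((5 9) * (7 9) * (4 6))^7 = (4 6)(5 7 9) = [0, 1, 2, 3, 6, 7, 4, 9, 8, 5]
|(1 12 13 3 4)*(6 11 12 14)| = |(1 14 6 11 12 13 3 4)| = 8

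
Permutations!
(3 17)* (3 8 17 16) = (3 16)(8 17) = [0, 1, 2, 16, 4, 5, 6, 7, 17, 9, 10, 11, 12, 13, 14, 15, 3, 8]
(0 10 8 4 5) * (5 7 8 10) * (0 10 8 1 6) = (0 5 10 8 4 7 1 6) = [5, 6, 2, 3, 7, 10, 0, 1, 4, 9, 8]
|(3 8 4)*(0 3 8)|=2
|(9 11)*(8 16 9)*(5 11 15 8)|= |(5 11)(8 16 9 15)|= 4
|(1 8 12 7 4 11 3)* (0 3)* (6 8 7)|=6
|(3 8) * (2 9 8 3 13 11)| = 5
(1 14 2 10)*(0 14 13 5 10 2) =[14, 13, 2, 3, 4, 10, 6, 7, 8, 9, 1, 11, 12, 5, 0] =(0 14)(1 13 5 10)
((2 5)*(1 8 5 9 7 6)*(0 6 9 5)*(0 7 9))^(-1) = (9)(0 7 8 1 6)(2 5) = [7, 6, 5, 3, 4, 2, 0, 8, 1, 9]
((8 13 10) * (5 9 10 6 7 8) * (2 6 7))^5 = [0, 1, 6, 3, 4, 10, 2, 13, 7, 5, 9, 11, 12, 8] = (2 6)(5 10 9)(7 13 8)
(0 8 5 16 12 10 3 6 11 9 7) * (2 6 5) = (0 8 2 6 11 9 7)(3 5 16 12 10) = [8, 1, 6, 5, 4, 16, 11, 0, 2, 7, 3, 9, 10, 13, 14, 15, 12]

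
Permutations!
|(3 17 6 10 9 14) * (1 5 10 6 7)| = 8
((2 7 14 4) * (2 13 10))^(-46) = (2 14 13)(4 10 7) = [0, 1, 14, 3, 10, 5, 6, 4, 8, 9, 7, 11, 12, 2, 13]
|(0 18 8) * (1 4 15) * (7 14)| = |(0 18 8)(1 4 15)(7 14)| = 6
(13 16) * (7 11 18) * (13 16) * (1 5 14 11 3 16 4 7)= (1 5 14 11 18)(3 16 4 7)= [0, 5, 2, 16, 7, 14, 6, 3, 8, 9, 10, 18, 12, 13, 11, 15, 4, 17, 1]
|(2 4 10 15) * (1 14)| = 4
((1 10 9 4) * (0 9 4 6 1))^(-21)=(0 1)(4 6)(9 10)=[1, 0, 2, 3, 6, 5, 4, 7, 8, 10, 9]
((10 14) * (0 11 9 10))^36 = [11, 1, 2, 3, 4, 5, 6, 7, 8, 10, 14, 9, 12, 13, 0] = (0 11 9 10 14)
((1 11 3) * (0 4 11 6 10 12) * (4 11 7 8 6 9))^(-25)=(0 6 4 3 12 8 9 11 10 7 1)=[6, 0, 2, 12, 3, 5, 4, 1, 9, 11, 7, 10, 8]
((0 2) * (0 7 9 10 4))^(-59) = (0 2 7 9 10 4) = [2, 1, 7, 3, 0, 5, 6, 9, 8, 10, 4]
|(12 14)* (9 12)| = |(9 12 14)| = 3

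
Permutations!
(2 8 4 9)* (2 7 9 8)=(4 8)(7 9)=[0, 1, 2, 3, 8, 5, 6, 9, 4, 7]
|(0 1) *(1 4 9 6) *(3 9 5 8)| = 8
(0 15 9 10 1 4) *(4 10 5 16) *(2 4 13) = (0 15 9 5 16 13 2 4)(1 10) = [15, 10, 4, 3, 0, 16, 6, 7, 8, 5, 1, 11, 12, 2, 14, 9, 13]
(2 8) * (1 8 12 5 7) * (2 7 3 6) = [0, 8, 12, 6, 4, 3, 2, 1, 7, 9, 10, 11, 5] = (1 8 7)(2 12 5 3 6)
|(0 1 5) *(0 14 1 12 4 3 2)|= |(0 12 4 3 2)(1 5 14)|= 15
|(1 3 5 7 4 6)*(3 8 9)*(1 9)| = 6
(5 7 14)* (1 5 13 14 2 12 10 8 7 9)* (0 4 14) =(0 4 14 13)(1 5 9)(2 12 10 8 7) =[4, 5, 12, 3, 14, 9, 6, 2, 7, 1, 8, 11, 10, 0, 13]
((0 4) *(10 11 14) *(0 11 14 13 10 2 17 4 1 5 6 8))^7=(17)(0 5 8 1 6)=[5, 6, 2, 3, 4, 8, 0, 7, 1, 9, 10, 11, 12, 13, 14, 15, 16, 17]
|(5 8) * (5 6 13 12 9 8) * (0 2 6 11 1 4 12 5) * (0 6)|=|(0 2)(1 4 12 9 8 11)(5 6 13)|=6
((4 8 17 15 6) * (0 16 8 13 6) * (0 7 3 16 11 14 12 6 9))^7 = (0 9 13 4 6 12 14 11)(3 16 8 17 15 7) = [9, 1, 2, 16, 6, 5, 12, 3, 17, 13, 10, 0, 14, 4, 11, 7, 8, 15]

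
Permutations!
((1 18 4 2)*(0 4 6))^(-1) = (0 6 18 1 2 4) = [6, 2, 4, 3, 0, 5, 18, 7, 8, 9, 10, 11, 12, 13, 14, 15, 16, 17, 1]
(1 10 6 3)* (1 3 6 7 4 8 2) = (1 10 7 4 8 2) = [0, 10, 1, 3, 8, 5, 6, 4, 2, 9, 7]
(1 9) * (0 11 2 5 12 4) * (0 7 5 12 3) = [11, 9, 12, 0, 7, 3, 6, 5, 8, 1, 10, 2, 4] = (0 11 2 12 4 7 5 3)(1 9)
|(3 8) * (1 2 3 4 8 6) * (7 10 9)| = 12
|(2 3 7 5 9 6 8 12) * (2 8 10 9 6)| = |(2 3 7 5 6 10 9)(8 12)| = 14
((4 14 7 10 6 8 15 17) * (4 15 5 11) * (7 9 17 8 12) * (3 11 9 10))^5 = [0, 1, 2, 6, 7, 5, 4, 10, 8, 9, 11, 12, 14, 13, 3, 15, 16, 17] = (17)(3 6 4 7 10 11 12 14)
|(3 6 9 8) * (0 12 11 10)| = 4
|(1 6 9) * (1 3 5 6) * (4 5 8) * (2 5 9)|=|(2 5 6)(3 8 4 9)|=12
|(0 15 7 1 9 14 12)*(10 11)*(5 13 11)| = 28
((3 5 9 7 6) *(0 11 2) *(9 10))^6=(11)=[0, 1, 2, 3, 4, 5, 6, 7, 8, 9, 10, 11]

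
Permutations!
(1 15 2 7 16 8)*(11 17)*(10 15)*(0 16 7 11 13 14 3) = (0 16 8 1 10 15 2 11 17 13 14 3) = [16, 10, 11, 0, 4, 5, 6, 7, 1, 9, 15, 17, 12, 14, 3, 2, 8, 13]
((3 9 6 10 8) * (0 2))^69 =[2, 1, 0, 8, 4, 5, 9, 7, 10, 3, 6] =(0 2)(3 8 10 6 9)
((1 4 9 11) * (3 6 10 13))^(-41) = (1 11 9 4)(3 13 10 6) = [0, 11, 2, 13, 1, 5, 3, 7, 8, 4, 6, 9, 12, 10]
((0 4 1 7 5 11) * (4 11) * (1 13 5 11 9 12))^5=(0 11 7 1 12 9)(4 5 13)=[11, 12, 2, 3, 5, 13, 6, 1, 8, 0, 10, 7, 9, 4]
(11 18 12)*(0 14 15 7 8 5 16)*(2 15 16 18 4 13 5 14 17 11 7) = (0 17 11 4 13 5 18 12 7 8 14 16)(2 15) = [17, 1, 15, 3, 13, 18, 6, 8, 14, 9, 10, 4, 7, 5, 16, 2, 0, 11, 12]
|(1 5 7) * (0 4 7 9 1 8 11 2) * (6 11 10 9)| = 11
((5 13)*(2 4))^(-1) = [0, 1, 4, 3, 2, 13, 6, 7, 8, 9, 10, 11, 12, 5] = (2 4)(5 13)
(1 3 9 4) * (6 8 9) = (1 3 6 8 9 4) = [0, 3, 2, 6, 1, 5, 8, 7, 9, 4]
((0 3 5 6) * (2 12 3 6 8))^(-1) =[6, 1, 8, 12, 4, 3, 0, 7, 5, 9, 10, 11, 2] =(0 6)(2 8 5 3 12)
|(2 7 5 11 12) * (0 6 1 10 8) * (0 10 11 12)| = |(0 6 1 11)(2 7 5 12)(8 10)| = 4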